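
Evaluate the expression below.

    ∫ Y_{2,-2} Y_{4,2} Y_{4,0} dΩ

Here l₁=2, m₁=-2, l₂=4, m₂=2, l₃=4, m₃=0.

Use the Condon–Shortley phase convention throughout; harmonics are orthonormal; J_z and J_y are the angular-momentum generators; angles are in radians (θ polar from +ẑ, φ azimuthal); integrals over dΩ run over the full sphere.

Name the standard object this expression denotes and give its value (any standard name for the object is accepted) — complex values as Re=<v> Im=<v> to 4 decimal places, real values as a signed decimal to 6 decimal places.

This is a Gaunt coefficient — the integral of a triple product of spherical harmonics over the sphere.
Checks pass: Σm=0; 10 even; l₃=4∈[2,6].
(2·2+1)(2·4+1)(2·4+1) = 405
Δ: 2! 2! 6! / 11! → 1/13860
sum: t=0:+1/192 t=1:−1/36 t=2:+1/192 = -5/288
3j²(2 4 4; 0 0 0) = Δ·Π!·Σ² = 20/693  (sign -1)
sum: t=2:+1/192 = 1/192
3j²(2 4 4; -2 2 0) = Δ·Π!·Σ² = 3/77  (sign +1)
combine: 4πI² = 405·20/693·3/77 = 2700/5929
take √, sign -1: I = -0.19036462

Gaunt coefficient, -0.190365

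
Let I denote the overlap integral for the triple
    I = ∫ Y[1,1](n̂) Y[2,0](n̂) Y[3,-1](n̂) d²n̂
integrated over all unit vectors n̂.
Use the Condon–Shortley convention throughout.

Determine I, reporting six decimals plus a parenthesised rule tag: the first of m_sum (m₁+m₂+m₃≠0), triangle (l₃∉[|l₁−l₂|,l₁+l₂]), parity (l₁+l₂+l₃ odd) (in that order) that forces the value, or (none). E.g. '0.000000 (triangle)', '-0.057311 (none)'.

Rules hold: Σm=0, L=6 even, 1≤3≤3.
N = 3·5·7 = 105
Δ = 0!·2!·4!/7! = 1/105
Racah Σ t=0..0: t=0:+1/4 = 1/4
⇒ 3j(1 2 3; 0 0 0)² = 3/35, sgn -1
Racah Σ t=0..0: t=0:+1/8 = 1/8
⇒ 3j(1 2 3; 1 0 -1)² = 2/35, sgn +1
4πI² = N·(3j₀)²·(3jₘ)² = 18/35
I = -1·√(0.514286/4π) = -0.20230066
No selection rule forces the value: the integral is nonzero (none).

-0.202301 (none)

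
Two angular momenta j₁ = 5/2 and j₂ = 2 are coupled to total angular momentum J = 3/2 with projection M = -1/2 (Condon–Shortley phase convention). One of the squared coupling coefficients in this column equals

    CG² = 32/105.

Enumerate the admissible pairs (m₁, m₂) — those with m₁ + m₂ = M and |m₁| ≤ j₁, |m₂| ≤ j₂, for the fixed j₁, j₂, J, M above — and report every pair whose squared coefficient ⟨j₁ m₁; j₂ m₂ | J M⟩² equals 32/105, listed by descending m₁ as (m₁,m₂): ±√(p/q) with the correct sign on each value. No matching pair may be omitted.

Admissible pairs with m₁+m₂ = M = -1/2: (-5/2,2), (-3/2,1), (-1/2,0), (1/2,-1), (3/2,-2)
  (m₁,m₂)=(3/2,-2): CG² = 32/105, CG = +√(32/105)   ← matches the target
  (m₁,m₂)=(1/2,-1): CG² = 5/21, CG = −√(5/21)
  (m₁,m₂)=(-1/2,0): CG² = 2/35, CG = +√(2/35)
  (m₁,m₂)=(-3/2,1): CG² = 2/105, CG = +√(2/105)
  (m₁,m₂)=(-5/2,2): CG² = 8/21, CG = −√(8/21)
Pairs with CG² = 32/105: (3/2,-2): +√(32/105)

(3/2,-2): +√(32/105)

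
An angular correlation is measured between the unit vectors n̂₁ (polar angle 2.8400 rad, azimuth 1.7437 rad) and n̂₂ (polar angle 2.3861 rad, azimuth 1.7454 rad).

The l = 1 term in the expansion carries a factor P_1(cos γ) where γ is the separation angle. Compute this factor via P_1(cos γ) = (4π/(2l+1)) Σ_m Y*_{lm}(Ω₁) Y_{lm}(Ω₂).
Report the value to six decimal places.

0.898744

Summing Y*_{l m}(θ₁,φ₁)·Y_{l m}(θ₂,φ₂) over m ∈ [−1, 1]; prefactor 4π/(2·1+1) = 4.188790:
  m=-1: Y*=(-0.017656, 0.101096)  Y=(-0.041152, -0.233285)  product (0.024311, -0.000041)
  m=+0: Y*=(-0.466549, -0.000000)  Y=(-0.355670, 0.000000)  product (0.165938, 0.000000)
  m=+1: Y*=(0.017656, 0.101096)  Y=(0.041152, -0.233285)  product (0.024311, 0.000041)
Total Σ_m = (0.214559, 0.000000). Multiply by 4.188790: (0.898744, 0.000000). P_1(cos γ) = 0.898744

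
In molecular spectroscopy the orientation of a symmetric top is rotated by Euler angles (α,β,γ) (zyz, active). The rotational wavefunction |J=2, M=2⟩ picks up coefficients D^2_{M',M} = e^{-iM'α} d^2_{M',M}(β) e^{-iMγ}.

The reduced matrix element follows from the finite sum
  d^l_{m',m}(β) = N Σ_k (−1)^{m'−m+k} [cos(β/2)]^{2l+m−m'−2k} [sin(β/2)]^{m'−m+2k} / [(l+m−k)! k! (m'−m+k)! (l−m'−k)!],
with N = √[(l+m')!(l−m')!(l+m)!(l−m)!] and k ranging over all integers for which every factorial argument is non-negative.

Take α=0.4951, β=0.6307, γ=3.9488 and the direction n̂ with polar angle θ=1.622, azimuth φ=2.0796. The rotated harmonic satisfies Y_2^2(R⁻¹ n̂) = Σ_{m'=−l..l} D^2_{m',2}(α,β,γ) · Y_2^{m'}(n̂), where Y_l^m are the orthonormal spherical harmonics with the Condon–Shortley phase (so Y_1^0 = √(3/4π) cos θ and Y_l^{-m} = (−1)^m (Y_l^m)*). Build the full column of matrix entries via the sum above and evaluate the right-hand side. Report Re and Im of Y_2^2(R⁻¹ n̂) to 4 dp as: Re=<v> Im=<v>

Need the full column D^2_{m',2} for m'=−2..2 at α=0.4951, β=0.6307, γ=3.9488.
cos(β/2)=0.950688, sin(β/2)=0.310149
d^2_{-2,2}: single k=4 term ⇒ +0.009253;  D = +0.007508-0.005408i
d^2_{-1,2}: single k=3 term ⇒ +0.056726;  D = +0.024749-0.051042i
d^2_{0,2}: single k=2 term ⇒ +0.212958;  D = -0.009286-0.212755i
d^2_{1,2}: single k=1 term ⇒ +0.532985;  D = -0.273440-0.457496i
d^2_{2,2}: single k=0 term ⇒ +0.816868;  D = -0.701901-0.417862i
Y_2^{m'}(θ=1.622,φ=2.0796) and Σ D·Y over m':
  (+0.0075-0.0054i)·(-0.2024+0.3278i)  (+0.0247-0.0510i)·(+0.0192+0.0345i)  (-0.0093-0.2128i)·(-0.3129+0.0000i)  (-0.2734-0.4575i)·(-0.0192+0.0345i)  (-0.7019-0.4179i)·(-0.2024-0.3278i)
Y_2^2(R⁻¹ n̂) = +0.031534+0.384039i

Re=0.0315 Im=0.3840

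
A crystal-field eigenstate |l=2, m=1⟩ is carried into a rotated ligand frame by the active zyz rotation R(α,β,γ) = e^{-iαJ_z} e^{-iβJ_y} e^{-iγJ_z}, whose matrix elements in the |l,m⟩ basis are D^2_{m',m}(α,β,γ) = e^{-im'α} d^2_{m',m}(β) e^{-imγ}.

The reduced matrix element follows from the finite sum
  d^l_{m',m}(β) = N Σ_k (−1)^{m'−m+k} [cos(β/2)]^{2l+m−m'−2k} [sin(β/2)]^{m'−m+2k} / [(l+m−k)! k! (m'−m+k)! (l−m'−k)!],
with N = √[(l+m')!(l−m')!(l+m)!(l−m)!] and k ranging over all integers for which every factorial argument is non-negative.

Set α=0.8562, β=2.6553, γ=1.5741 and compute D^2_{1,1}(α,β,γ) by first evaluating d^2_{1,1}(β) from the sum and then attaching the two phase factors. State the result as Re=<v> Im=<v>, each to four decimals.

Re=0.1215 Im=0.1047

Split into d^2_{1,1}(β=2.6553) × two z-phases.
c=cos(2.655300/2)=0.240758, s=sin(2.655300/2)=0.970585; N=√[6·1·6·1]=6.000000
k∈{0,1} keeps every argument non-negative
  k=0: (−1)^0·6.0000/(6)·0.2408^4·0.9706^0 = +0.003360
  k=1: (−1)^1·6.0000/(2)·0.2408^2·0.9706^2 = -0.163813
d^2_{1,1}(2.6553) = +0.003360 -0.163813 = -0.160453
Attach z-rotation phases: D = e^{-i(1)(0.8562)}·(-0.160453)·e^{-i(1)(1.5741)} = +0.121546+0.104746i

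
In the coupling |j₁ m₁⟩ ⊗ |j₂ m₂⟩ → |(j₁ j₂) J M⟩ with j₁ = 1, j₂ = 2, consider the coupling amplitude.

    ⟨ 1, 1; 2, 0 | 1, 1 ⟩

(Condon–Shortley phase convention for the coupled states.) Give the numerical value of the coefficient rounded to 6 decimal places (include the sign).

+0.316228  (= +√(1/10))

√[3·2!0!2!/5! · 2!0!2!2!2!0!] = √(8/5)
  +(−1)^0/∏(0,2,0,2,0,0)! = 1/4  (running 1/4)
⟨..|..⟩ = √(8/5)·(1/4) = +0.316228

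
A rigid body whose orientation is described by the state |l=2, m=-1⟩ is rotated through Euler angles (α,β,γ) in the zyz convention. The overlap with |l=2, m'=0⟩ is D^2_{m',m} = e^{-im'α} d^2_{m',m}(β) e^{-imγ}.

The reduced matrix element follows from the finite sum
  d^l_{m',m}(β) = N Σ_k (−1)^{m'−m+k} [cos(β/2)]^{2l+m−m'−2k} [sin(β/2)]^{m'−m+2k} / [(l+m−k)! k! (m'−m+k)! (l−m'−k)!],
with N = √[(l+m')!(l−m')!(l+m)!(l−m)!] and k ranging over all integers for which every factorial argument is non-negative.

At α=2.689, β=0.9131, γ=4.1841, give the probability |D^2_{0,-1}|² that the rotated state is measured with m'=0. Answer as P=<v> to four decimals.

D^2_{0,-1}(2.6890,0.9131,4.1841) = e^{-i·0·2.6890}·d^2_{0,-1}(0.9131)·e^{-i·-1·4.1841}. Compute d first:
With c≡cos(β/2)=0.897579 and s≡sin(β/2)=0.440854, N=[2·2·1·6]^{1/2}=4.898979
k∈{0,1} keeps every argument non-negative
  k=0: (−1)^1·4.8990/(2)·0.8976^3·0.4409^1 = -0.780887
  k=1: (−1)^2·4.8990/(2)·0.8976^1·0.4409^3 = +0.188379
d^2_{0,-1}(0.9131) = -0.780887 +0.188379 = -0.592508
|D^2_{0,-1}|² = |d^2_{0,-1}(β)|² = (-0.592508)² = 0.351066 (the z-rotation phases have unit modulus)

P=0.3511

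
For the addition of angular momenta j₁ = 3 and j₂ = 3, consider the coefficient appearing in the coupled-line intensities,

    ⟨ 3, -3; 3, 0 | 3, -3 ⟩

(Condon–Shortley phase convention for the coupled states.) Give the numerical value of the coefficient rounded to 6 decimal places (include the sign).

-0.408248  (= −√(1/6))

triangle: 3!·3!·3!/10! = 216/3628800
(j±m)!: 0!·6!·3!·3!·0!·6! = 18662400
prefactor² = (2J+1)·Δ·N² = 7776
  k=3: −1/(3!·0!·3!·0!·0!·3!) = -1/216
Σ = -1/216  ⇒  CG² = 7776·(-1/216)² = 1/6
CG = −√(1/6) = -0.408248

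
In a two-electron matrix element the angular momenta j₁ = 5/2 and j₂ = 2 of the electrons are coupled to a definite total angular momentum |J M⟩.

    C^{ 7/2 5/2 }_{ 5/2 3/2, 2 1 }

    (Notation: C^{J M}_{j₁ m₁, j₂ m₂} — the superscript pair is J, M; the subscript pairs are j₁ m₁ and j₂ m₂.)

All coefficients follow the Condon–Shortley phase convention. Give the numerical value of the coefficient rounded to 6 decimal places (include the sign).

√[8·1!4!3!/9! · 4!1!3!1!6!1!] = √(2304/7)
  +(−1)^0/∏(0,1,1,3,3,0)! = 1/36  (running 1/36)
  +(−1)^1/∏(1,0,0,2,4,1)! = -1/48  (running 1/144)
⟨..|..⟩ = √(2304/7)·(1/144) = +0.125988

+√(1/63) = +0.125988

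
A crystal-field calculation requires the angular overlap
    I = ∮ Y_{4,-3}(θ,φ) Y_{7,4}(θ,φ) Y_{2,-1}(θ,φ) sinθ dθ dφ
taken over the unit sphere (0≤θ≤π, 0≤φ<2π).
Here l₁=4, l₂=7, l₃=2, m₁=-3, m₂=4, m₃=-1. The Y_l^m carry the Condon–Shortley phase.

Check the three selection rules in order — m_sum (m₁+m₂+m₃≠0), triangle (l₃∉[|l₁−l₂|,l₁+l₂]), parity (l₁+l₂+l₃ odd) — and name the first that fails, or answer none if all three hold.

m₁+m₂+m₃ = -3 + 4 − 1 = 0  ✓
triangle: need |l₁−l₂| ≤ l₃ ≤ l₁+l₂ = [3,11]; l₃=2 is outside  ✗
parity: l₁+l₂+l₃ = 13 is odd

triangle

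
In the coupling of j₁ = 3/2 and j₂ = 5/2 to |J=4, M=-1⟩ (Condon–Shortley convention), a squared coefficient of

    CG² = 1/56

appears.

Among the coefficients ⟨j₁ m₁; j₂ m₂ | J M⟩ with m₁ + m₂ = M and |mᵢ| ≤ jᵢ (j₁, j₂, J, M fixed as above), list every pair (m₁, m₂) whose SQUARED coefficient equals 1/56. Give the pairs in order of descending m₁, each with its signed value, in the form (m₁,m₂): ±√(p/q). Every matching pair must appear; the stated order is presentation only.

(3/2,-5/2): +√(1/56)

Admissible pairs with m₁+m₂ = M = -1: (-3/2,1/2), (-1/2,-1/2), (1/2,-3/2), (3/2,-5/2)
  (m₁,m₂)=(3/2,-5/2): CG² = 1/56, CG = +√(1/56)   ← matches the target
  (m₁,m₂)=(1/2,-3/2): CG² = 15/56, CG = +√(15/56)
  (m₁,m₂)=(-1/2,-1/2): CG² = 15/28, CG = +√(15/28)
  (m₁,m₂)=(-3/2,1/2): CG² = 5/28, CG = +√(5/28)
Pairs with CG² = 1/56: (3/2,-5/2): +√(1/56)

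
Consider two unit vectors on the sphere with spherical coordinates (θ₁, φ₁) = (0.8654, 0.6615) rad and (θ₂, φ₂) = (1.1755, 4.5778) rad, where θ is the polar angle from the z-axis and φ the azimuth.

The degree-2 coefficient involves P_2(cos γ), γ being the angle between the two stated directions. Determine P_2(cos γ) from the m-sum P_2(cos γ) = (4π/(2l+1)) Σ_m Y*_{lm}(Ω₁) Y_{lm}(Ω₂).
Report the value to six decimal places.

-0.404394

Summing Y*_{l m}(θ₁,φ₁)·Y_{l m}(θ₂,φ₂) over m ∈ [−2, 2]; prefactor 4π/(2·2+1) = 2.513274:
  term(m=-2) = (0.001575, -0.073648)   from Y*(Ω₁)=(0.054918, 0.217069), Y(Ω₂)=(-0.317147, -0.087492)
  term(m=-1) = (-0.074820, 0.073237)   from Y*(Ω₁)=(0.300905, 0.234258), Y(Ω₂)=(-0.036840, 0.272069)
  term(m=+0) = (-0.014413, 0.000000)   from Y*(Ω₁)=(0.082323, -0.000000), Y(Ω₂)=(-0.175085, 0.000000)
  term(m=+1) = (-0.074820, -0.073237)   from Y*(Ω₁)=(-0.300905, 0.234258), Y(Ω₂)=(0.036840, 0.272069)
  term(m=+2) = (0.001575, 0.073648)   from Y*(Ω₁)=(0.054918, -0.217069), Y(Ω₂)=(-0.317147, 0.087492)
Total Σ_m = (-0.160903, 0.000000). Multiply by 2.513274: (-0.404394, 0.000000). P_2(cos γ) = -0.404394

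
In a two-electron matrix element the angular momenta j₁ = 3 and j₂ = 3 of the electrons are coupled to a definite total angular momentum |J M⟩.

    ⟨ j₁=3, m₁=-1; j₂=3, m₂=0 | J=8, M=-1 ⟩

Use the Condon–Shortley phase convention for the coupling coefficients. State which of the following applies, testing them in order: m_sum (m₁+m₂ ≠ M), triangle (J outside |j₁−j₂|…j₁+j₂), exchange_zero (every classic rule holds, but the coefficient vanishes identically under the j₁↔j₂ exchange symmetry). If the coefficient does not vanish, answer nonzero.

triangle

m-sum: m₁+m₂ = -1+0 = -1, M = -1  ✓
triangle: need |j₁−j₂| ≤ J ≤ j₁+j₂, i.e. J ∈ [0, 6]; J = 8 is outside ✗ ⇒ coefficient is 0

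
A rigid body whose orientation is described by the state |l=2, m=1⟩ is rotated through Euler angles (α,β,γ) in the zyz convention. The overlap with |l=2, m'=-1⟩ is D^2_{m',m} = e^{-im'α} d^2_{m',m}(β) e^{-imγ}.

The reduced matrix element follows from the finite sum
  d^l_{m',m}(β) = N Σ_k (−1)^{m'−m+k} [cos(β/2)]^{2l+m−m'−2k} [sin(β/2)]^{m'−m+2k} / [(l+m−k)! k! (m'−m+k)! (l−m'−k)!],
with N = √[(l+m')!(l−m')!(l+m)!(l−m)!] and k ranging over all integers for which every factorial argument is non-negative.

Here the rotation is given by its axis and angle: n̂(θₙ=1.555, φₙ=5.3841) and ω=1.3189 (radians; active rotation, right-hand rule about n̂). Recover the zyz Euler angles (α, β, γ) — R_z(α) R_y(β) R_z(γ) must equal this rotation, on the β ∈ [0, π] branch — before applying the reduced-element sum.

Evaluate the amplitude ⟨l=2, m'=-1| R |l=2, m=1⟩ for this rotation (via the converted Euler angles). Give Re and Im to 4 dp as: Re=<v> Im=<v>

Re=0.1268 Im=0.5480

Axis–angle → zyz. n̂ = (sinθₙcosφₙ, sinθₙsinφₙ, cosθₙ) = (+0.622249, -0.782660, +0.015796), ω = 1.3189.
R = I cosω + sinω [n̂]ₓ + (1−cosω) n̂n̂ᵀ gives
  R = [+0.539930, -0.380924, -0.750582; -0.350329, +0.709124, -0.611893; +0.765340, +0.593330, +0.249428]
β = atan2(√(R₁₃²+R₂₃²), R₃₃) = 1.318707; α = atan2(R₂₃, R₁₃) mod 2π = 3.825548; γ = atan2(R₃₂, −R₃₁) mod 2π = 2.482126
First d^2_{-1,1}(β=1.3187), then the phase factors e^{-i(-1)α} and e^{-i(1)γ}:
With c≡cos(β/2)=0.790389 and s≡sin(β/2)=0.612606, N=[1·6·6·1]^{1/2}=6.000000
The bounds max(0,m−m')=2 and min(l+m,l−m')=3 give 2 terms
  k=2: (−1)^0·6.0000/(2)·0.7904^2·0.6126^2 = +0.703339
  k=3: (−1)^1·6.0000/(6)·0.7904^0·0.6126^4 = -0.140840
d^2_{-1,1}(1.3187) = +0.703339 -0.140840 = +0.562500
Phases: e^{-i·(-1)·3.8255}=-0.775079-0.631864i, e^{-i·(1)·2.4821}=-0.790319-0.612695i ⇒ D=+0.126799+0.548022i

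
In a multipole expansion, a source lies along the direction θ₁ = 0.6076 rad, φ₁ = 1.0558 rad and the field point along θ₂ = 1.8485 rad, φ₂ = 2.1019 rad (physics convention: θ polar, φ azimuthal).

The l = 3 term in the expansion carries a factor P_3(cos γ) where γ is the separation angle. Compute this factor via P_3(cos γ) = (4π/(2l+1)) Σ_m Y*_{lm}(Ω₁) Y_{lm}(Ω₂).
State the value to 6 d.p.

-0.074619

Term-by-term m-sum for l=3 (normalisation 4π/7 = 1.795196):
  term(m=-3) = -0.02881 - 0.00009j   from Y*(Ω₁)=-0.07761 - 0.00200j, Y(Ω₂)=0.37099 - 0.00835j
  term(m=-2) = 0.03530 + 0.06145j   from Y*(Ω₁)=-0.14079 + 0.23445j, Y(Ω₂)=0.12618 - 0.22632j
  term(m=-1) = -0.04250 + 0.07343j   from Y*(Ω₁)=0.21540 + 0.38062j, Y(Ω₂)=0.09826 + 0.16728j
  term(m=+0) = 0.03047 + 0.00000j   from Y*(Ω₁)=0.11348 + 0.00000j, Y(Ω₂)=0.26847 + 0.00000j
  term(m=+1) = -0.04250 - 0.07343j   from Y*(Ω₁)=-0.21540 + 0.38062j, Y(Ω₂)=-0.09826 + 0.16728j
  term(m=+2) = 0.03530 - 0.06145j   from Y*(Ω₁)=-0.14079 - 0.23445j, Y(Ω₂)=0.12618 + 0.22632j
  term(m=+3) = -0.02881 + 0.00009j   from Y*(Ω₁)=0.07761 - 0.00200j, Y(Ω₂)=-0.37099 - 0.00835j
Total Σ_m = -0.04157 - 0.00000j. Multiply by 1.795196: -0.07462 - 0.00000j. P_3(cos γ) = -0.074619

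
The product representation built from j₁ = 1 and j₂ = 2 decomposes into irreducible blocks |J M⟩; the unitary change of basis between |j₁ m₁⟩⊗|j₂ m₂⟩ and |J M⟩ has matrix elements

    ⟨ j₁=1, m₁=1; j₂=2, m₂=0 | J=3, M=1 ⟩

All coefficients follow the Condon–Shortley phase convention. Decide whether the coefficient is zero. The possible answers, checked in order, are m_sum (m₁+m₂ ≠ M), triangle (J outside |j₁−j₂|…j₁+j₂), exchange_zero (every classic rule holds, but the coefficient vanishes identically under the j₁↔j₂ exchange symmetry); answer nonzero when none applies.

nonzero

m-sum: m₁+m₂ = 1+0 = 1, M = 1  ✓
triangle: |j₁−j₂| = 1 ≤ J = 3 ≤ j₁+j₂ = 3  ✓
exchange: j₁≠j₂ or m₁≠m₂ — the exchange symmetry imposes no constraint here
value check: CG = +√(2/5) = +0.632456 ≠ 0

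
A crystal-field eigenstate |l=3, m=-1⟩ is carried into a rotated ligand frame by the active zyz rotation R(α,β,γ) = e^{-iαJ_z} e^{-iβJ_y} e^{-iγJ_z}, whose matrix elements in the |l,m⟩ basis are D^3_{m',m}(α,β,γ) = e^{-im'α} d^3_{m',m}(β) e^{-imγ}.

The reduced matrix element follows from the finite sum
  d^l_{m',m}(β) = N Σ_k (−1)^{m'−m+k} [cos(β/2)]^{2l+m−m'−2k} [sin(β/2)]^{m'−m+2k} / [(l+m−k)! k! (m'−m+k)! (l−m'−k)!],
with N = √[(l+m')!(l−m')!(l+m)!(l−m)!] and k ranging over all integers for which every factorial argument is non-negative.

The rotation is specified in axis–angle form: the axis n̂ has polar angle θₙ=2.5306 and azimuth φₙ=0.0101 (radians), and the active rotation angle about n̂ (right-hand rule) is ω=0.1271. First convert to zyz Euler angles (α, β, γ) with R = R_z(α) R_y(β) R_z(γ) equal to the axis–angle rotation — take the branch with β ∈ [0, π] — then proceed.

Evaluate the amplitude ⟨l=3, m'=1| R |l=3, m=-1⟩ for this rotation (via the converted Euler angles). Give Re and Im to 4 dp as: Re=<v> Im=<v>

Axis–angle → zyz. n̂ = (sinθₙcosφₙ, sinθₙsinφₙ, cosθₙ) = (+0.573652, +0.005794, -0.819079), ω = 0.1271.
R = I cosω + sinω [n̂]ₓ + (1−cosω) n̂n̂ᵀ gives
  R = [+0.994588, +0.103852, -0.003056; -0.103798, +0.991934, -0.072753; -0.004525, +0.072677, +0.997345]
β = atan2(√(R₁₃²+R₂₃²), R₃₃) = 0.072882; α = atan2(R₂₃, R₁₃) mod 2π = 4.670413; γ = atan2(R₃₂, −R₃₁) mod 2π = 1.508621
First d^3_{1,-1}(β=0.0729), then the phase factors e^{-i(1)α} and e^{-i(-1)γ}:
c=cos(0.072882/2)=0.999336, s=sin(0.072882/2)=0.036433; N=√[24·2·2·24]=48.000000
k∈{0,1,2} keeps every argument non-negative
  k=0: (−1)^2·48.0000/(8)·0.9993^4·0.0364^2 = +0.007943
  k=1: (−1)^3·48.0000/(6)·0.9993^2·0.0364^4 = -0.000014
  k=2: (−1)^4·48.0000/(48)·0.9993^0·0.0364^6 = +0.000000
d^3_{1,-1}(0.0729) = +0.007943 -0.000014 +0.000000 = +0.007929
D = (-0.041963+0.999119i)·(+0.007929)·(+0.062135+0.998068i) = -0.007927+0.000160i

Re=-0.0079 Im=0.0002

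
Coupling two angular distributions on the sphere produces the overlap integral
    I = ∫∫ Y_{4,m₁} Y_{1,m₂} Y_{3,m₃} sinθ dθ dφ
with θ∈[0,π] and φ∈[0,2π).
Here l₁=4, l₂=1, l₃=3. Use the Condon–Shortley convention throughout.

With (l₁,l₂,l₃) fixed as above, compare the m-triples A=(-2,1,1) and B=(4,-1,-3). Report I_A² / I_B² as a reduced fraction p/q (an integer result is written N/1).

15/28

Shared (l₁,l₂,l₃)=(4,1,3): N and (l;000)² cancel in I_A²/I_B².
A: Δ = 2!·6!·0!/9! = 1/252; Racah Σ t=2..2: t=2:+1/96 = 1/96; ⇒ 3j(4 1 3; -2 1 1)² = 5/84, sgn +1
B: Δ = 2!·6!·0!/9! = 1/252; Racah Σ t=0..0: t=0:+1/1440 = 1/1440; ⇒ 3j(4 1 3; 4 -1 -3)² = 1/9, sgn +1
I_A²/I_B² = (5/84)/(1/9) = 15/28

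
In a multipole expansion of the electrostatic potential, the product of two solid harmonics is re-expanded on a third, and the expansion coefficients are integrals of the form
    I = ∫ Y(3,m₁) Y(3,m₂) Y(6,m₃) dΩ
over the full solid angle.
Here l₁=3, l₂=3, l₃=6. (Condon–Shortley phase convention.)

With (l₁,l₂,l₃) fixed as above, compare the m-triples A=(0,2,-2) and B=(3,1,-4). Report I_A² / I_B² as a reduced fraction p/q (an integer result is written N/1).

16/15

Shared (l₁,l₂,l₃)=(3,3,6): N and (l;000)² cancel in I_A²/I_B².
A: Δ = 0!·6!·6!/13! = 1/12012; Racah Σ t=0..0: t=0:+1/4320 = 1/4320; ⇒ 3j(3 3 6; 0 2 -2)² = 8/429, sgn +1
B: Δ = 0!·6!·6!/13! = 1/12012; Racah Σ t=0..0: t=0:+1/34560 = 1/34560; ⇒ 3j(3 3 6; 3 1 -4)² = 5/286, sgn +1
I_A²/I_B² = (8/429)/(5/286) = 16/15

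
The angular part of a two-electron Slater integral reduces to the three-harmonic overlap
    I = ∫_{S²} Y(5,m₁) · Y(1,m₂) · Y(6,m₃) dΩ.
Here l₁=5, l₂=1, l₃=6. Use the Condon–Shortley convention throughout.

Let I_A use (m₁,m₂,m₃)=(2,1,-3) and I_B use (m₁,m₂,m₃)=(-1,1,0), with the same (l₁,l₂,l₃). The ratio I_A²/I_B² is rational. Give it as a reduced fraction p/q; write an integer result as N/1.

l's match ⇒ only the (l;m) 3-j factors differ between A and B.
A: triangle coeff Δ(5,1,6) = 1/858; Σ_t [0,0]: t=0:+1/60480 = 1/60480; (3j)²=6/143 [(5 1 6; 2 1 -3)], sign=-1
B: triangle coeff Δ(5,1,6) = 1/858; Σ_t [0,0]: t=0:+1/34560 = 1/34560; (3j)²=5/286 [(5 1 6; -1 1 0)], sign=+1
I_A²/I_B² = (6/143)/(5/286) = 12/5

12/5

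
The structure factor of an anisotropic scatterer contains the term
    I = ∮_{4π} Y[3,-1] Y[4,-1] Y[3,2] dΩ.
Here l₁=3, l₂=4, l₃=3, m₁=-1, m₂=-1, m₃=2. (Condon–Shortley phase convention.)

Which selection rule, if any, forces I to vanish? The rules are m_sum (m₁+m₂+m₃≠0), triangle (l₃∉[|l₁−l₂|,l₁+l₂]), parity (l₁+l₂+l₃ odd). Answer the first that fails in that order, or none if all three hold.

none

m₁+m₂+m₃ = -1 − 1 + 2 = 0  ✓
triangle: |3−4|=1 ≤ l₃=3 ≤ 3+4=7  ✓
parity: l₁+l₂+l₃ = 10 is even  ✓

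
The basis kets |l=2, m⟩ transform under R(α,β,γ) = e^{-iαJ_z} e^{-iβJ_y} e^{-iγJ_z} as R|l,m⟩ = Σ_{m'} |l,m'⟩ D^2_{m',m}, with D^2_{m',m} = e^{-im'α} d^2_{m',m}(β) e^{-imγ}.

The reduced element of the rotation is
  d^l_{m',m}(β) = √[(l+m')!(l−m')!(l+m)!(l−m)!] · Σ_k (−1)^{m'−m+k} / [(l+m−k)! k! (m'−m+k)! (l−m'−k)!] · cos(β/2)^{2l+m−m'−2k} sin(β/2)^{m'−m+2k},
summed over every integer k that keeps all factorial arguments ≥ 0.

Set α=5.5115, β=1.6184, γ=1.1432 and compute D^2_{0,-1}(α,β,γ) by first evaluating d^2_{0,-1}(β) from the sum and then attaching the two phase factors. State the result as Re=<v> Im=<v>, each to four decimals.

Split into d^2_{0,-1}(β=1.6184) × two z-phases.
Half-angle: c=0.690078, s=0.723735. N=√(2·2·1·6)=4.898979
k∈{0,1} keeps every argument non-negative
  k=0: (−1)^1·4.8990/(2)·0.6901^3·0.7237^1 = -0.582572
  k=1: (−1)^2·4.8990/(2)·0.6901^1·0.7237^3 = +0.640786
d^2_{0,-1}(1.6184) = -0.582572 +0.640786 = +0.058214
Attach z-rotation phases: D = e^{-i(0)(5.5115)}·(+0.058214)·e^{-i(-1)(1.1432)} = +0.024141+0.052973i

Re=0.0241 Im=0.0530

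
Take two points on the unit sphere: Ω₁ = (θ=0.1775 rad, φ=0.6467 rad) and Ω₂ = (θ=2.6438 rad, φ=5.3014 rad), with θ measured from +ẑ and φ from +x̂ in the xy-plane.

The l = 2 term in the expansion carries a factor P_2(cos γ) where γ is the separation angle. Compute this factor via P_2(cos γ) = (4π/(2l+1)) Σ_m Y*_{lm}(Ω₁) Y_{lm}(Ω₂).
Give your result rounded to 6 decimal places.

0.634553

Expand P_2 via completeness: Σ_{m} conj(Y_{2,m}) at Ω₁ times Y_{2,m} at Ω₂ —
  m=-2: (0.00330 + 0.01158j) × (-0.03371 + 0.08136j) = -0.00105 - 0.00012j  (running Σ = -0.00105 - 0.00012j)
  m=-1: (0.10715 + 0.08090j) × (-0.18006 - 0.26950j) = 0.00251 - 0.04344j  (running Σ = 0.00146 - 0.04357j)
  m=0: (0.60128 + 0.00000j) × (0.41506 + 0.00000j) = 0.24957 + 0.00000j  (running Σ = 0.25103 - 0.04357j)
  m=1: (-0.10715 + 0.08090j) × (0.18006 - 0.26950j) = 0.00251 + 0.04344j  (running Σ = 0.25353 - 0.00012j)
  m=2: (0.00330 - 0.01158j) × (-0.03371 - 0.08136j) = -0.00105 + 0.00012j  (running Σ = 0.25248 - 0.00000j)
Accumulated sum 0.25248 - 0.00000j; after 4π/(2l+1) scaling, 0.63455 - 0.00000j ⇒ P_2 = 0.634553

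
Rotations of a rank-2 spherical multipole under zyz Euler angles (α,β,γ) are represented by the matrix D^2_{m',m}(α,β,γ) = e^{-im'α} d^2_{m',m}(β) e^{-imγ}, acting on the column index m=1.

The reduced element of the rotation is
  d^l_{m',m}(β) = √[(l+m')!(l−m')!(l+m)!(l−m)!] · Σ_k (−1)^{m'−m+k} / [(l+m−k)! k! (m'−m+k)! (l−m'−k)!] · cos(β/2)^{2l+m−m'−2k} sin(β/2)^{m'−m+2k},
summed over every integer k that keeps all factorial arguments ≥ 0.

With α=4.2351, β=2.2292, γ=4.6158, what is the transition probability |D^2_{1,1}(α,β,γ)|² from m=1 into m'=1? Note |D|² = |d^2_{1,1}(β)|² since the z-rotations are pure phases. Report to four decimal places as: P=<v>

P=0.1862

D^2_{1,1}(4.2351,2.2292,4.6158) = e^{-i·1·4.2351}·d^2_{1,1}(2.2292)·e^{-i·1·4.6158}. Compute d first:
c=cos(2.229200/2)=0.440537, s=sin(2.229200/2)=0.897735; N=√[6·1·6·1]=6.000000
The bounds max(0,m−m')=0 and min(l+m,l−m')=1 give 2 terms
  k=0: (−1)^0·6.0000/(6)·0.4405^4·0.8977^0 = +0.037664
  k=1: (−1)^1·6.0000/(2)·0.4405^2·0.8977^2 = -0.469225
d^2_{1,1}(2.2292) = +0.037664 -0.469225 = -0.431561
|D^2_{1,1}|² = |d^2_{1,1}(β)|² = (-0.431561)² = 0.186245 (the z-rotation phases have unit modulus)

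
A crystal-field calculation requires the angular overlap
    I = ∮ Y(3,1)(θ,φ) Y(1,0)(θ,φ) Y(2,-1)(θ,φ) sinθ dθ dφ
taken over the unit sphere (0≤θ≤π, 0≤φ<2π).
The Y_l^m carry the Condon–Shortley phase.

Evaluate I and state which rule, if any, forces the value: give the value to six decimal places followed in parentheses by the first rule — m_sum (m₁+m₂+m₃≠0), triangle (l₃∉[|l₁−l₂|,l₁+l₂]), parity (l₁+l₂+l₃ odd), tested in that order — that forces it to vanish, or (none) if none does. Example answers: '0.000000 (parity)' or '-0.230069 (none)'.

-0.233597 (none)

m-sum 0 ✓  L=6 even ✓  2≤2≤4 ✓
Π(2lᵢ+1) = 7×3×5 = 105
triangle coeff Δ(3,1,2) = 1/105
Σ_t [1,1]: t=1:−1/4 = -1/4
(3j)²=3/35 [(3 1 2; 0 0 0)], sign=-1
Σ_t [1,1]: t=1:−1/6 = -1/6
(3j)²=8/105 [(3 1 2; 1 0 -1)], sign=+1
⇒ 4πI² = 24/35
I = (-1)√(24/35/(4π)) = -0.23359668
No selection rule forces the value: the integral is nonzero (none).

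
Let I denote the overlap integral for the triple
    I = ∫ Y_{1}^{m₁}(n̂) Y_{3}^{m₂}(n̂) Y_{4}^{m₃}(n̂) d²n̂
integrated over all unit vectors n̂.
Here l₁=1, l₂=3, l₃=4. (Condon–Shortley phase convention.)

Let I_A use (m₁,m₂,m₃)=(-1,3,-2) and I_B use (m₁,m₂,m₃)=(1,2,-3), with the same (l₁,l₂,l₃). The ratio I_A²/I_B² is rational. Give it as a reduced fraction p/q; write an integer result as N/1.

Shared (l₁,l₂,l₃)=(1,3,4): N and (l;000)² cancel in I_A²/I_B².
A: Δ = 0!·2!·6!/9! = 1/252; Racah Σ t=0..0: t=0:+1/1440 = 1/1440; ⇒ 3j(1 3 4; -1 3 -2)² = 1/252, sgn +1
B: Δ = 0!·2!·6!/9! = 1/252; Racah Σ t=0..0: t=0:+1/240 = 1/240; ⇒ 3j(1 3 4; 1 2 -3)² = 1/12, sgn -1
I_A²/I_B² = (1/252)/(1/12) = 1/21

1/21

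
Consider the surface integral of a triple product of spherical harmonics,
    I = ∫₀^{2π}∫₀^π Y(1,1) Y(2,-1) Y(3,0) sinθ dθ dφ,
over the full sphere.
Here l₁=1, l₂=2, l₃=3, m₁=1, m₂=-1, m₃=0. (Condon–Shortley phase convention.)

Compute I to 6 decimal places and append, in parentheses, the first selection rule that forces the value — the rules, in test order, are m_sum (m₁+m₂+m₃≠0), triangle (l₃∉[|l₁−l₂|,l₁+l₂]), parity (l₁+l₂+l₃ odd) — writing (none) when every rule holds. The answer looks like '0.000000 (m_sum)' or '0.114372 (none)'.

0.143048 (none)

Checks pass: Σm=0; 6 even; l₃=3∈[1,3].
(2·1+1)(2·2+1)(2·3+1) = 105
Δ: 0! 2! 4! / 7! → 1/105
sum: t=0:+1/4 = 1/4
3j²(1 2 3; 0 0 0) = Δ·Π!·Σ² = 3/35  (sign -1)
sum: t=0:+1/12 = 1/12
3j²(1 2 3; 1 -1 0) = Δ·Π!·Σ² = 1/35  (sign -1)
combine: 4πI² = 105·3/35·1/35 = 9/35
take √, sign +1: I = 0.14304817
No selection rule forces the value: the integral is nonzero (none).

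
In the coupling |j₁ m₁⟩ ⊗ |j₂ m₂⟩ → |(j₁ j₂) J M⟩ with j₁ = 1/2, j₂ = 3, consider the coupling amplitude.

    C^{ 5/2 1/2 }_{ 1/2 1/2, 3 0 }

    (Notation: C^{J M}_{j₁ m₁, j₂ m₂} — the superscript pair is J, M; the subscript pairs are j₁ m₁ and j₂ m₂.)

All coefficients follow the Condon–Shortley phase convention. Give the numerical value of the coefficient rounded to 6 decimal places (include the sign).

+0.654654  (= +√(3/7))

√[6·1!0!5!/7! · 1!0!3!3!3!2!] = √(432/7)
  +(−1)^0/∏(0,1,0,3,0,2)! = 1/12  (running 1/12)
⟨..|..⟩ = √(432/7)·(1/12) = +0.654654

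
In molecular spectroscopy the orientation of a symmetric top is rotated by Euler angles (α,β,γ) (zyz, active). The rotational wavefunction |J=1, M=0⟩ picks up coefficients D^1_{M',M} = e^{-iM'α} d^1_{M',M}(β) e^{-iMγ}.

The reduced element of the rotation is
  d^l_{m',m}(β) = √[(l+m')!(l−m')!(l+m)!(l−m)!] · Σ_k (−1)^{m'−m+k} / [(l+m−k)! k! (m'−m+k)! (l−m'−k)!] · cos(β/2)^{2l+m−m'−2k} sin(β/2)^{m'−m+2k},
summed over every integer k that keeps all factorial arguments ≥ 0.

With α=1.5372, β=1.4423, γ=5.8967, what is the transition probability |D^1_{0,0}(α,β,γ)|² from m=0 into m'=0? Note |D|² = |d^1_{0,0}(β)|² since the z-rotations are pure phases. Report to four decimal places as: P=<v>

P=0.0164

D^1_{0,0}(1.5372,1.4423,5.8967) = e^{-i·0·1.5372}·d^1_{0,0}(1.4423)·e^{-i·0·5.8967}. Compute d first:
With c≡cos(β/2)=0.751047 and s≡sin(β/2)=0.660249, N=[1·1·1·1]^{1/2}=1.000000
Admissible k: 0..1 (factorial args all ≥0)
  k=0: (−1)^0·1.0000/(1)·0.7510^2·0.6602^0 = +0.564072
  k=1: (−1)^1·1.0000/(1)·0.7510^0·0.6602^2 = -0.435928
d^1_{0,0}(1.4423) = +0.564072 -0.435928 = +0.128143
|D^1_{0,0}|² = |d^1_{0,0}(β)|² = (+0.128143)² = 0.016421 (the z-rotation phases have unit modulus)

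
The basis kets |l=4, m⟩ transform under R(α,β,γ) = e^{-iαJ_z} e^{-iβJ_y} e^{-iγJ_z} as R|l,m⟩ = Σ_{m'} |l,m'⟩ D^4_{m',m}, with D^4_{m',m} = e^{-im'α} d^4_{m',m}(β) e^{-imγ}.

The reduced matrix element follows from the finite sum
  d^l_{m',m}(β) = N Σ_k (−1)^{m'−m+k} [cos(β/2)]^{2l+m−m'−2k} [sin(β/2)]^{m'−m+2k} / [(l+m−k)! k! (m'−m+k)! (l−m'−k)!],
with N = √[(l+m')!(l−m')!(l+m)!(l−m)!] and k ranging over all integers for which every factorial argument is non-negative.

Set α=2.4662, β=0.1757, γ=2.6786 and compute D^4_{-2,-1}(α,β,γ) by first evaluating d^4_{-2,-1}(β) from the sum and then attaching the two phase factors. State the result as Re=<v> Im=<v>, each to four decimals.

Re=0.0838 Im=0.3381

Split into d^4_{-2,-1}(β=0.1757) × two z-phases.
Half-angle: c=0.996144, s=0.087737. N=√(2·720·6·120)=1018.233765
k∈{1,2,3} keeps every argument non-negative
  k=1: (−1)^0·1018.2338/(240)·0.9961^7·0.0877^1 = +0.362304
  k=2: (−1)^1·1018.2338/(48)·0.9961^5·0.0877^3 = -0.014053
  k=3: (−1)^2·1018.2338/(72)·0.9961^3·0.0877^5 = +0.000073
d^4_{-2,-1}(0.1757) = +0.362304 -0.014053 +0.000073 = +0.348324
Attach z-rotation phases: D = e^{-i(-2)(2.4662)}·(+0.348324)·e^{-i(-1)(2.6786)} = +0.083806+0.338092i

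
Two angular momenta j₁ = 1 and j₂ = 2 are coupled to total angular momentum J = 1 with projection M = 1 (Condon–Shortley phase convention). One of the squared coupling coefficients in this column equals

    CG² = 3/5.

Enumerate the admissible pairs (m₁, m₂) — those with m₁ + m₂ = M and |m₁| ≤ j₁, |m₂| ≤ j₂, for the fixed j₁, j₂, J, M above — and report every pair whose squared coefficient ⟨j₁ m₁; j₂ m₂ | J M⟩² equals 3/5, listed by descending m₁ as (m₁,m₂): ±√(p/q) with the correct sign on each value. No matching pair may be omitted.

Admissible pairs with m₁+m₂ = M = 1: (-1,2), (0,1), (1,0)
  (m₁,m₂)=(1,0): CG² = 1/10, CG = +√(1/10)
  (m₁,m₂)=(0,1): CG² = 3/10, CG = −√(3/10)
  (m₁,m₂)=(-1,2): CG² = 3/5, CG = +√(3/5)   ← matches the target
Pairs with CG² = 3/5: (-1,2): +√(3/5)

(-1,2): +√(3/5)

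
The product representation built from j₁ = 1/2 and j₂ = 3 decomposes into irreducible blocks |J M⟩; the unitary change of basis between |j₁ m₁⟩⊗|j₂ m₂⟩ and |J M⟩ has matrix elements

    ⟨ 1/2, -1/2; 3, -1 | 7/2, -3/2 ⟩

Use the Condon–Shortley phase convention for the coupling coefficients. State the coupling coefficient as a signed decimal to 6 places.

+√(5/7) = +0.845154

√[8·0!1!6!/8! · 0!1!2!4!2!5!] = √(11520/7)
  +(−1)^0/∏(0,0,1,2,0,4)! = 1/48  (running 1/48)
⟨..|..⟩ = √(11520/7)·(1/48) = +0.845154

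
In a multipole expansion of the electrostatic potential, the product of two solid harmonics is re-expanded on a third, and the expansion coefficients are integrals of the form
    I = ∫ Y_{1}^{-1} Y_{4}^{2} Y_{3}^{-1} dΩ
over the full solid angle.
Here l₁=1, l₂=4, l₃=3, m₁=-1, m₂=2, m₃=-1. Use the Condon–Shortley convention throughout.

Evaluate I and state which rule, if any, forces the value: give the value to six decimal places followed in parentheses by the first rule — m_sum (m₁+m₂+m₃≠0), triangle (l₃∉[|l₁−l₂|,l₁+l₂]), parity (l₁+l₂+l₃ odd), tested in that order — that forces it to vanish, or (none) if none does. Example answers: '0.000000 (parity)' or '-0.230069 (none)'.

m-sum 0 ✓  L=8 even ✓  3≤3≤5 ✓
Π(2lᵢ+1) = 3×9×7 = 189
triangle coeff Δ(1,4,3) = 1/252
Σ_t [1,1]: t=1:−1/36 = -1/36
(3j)²=4/63 [(1 4 3; 0 0 0)], sign=+1
Σ_t [2,2]: t=2:+1/96 = 1/96
(3j)²=5/84 [(1 4 3; -1 2 -1)], sign=+1
⇒ 4πI² = 5/7
I = (+1)√(5/7/(4π)) = 0.23841361
No selection rule forces the value: the integral is nonzero (none).

0.238414 (none)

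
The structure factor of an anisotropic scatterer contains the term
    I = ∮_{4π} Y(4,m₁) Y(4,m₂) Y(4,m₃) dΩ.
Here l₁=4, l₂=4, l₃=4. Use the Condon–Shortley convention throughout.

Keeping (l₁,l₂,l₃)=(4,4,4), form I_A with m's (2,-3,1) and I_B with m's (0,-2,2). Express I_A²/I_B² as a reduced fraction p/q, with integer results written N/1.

Shared (l₁,l₂,l₃)=(4,4,4): N and (l;000)² cancel in I_A²/I_B².
A: Δ = 4!·4!·4!/13! = 1/450450; Racah Σ t=0..1: t=0:+1/576 t=1:−1/864 = 1/1728; ⇒ 3j(4 4 4; 2 -3 1)² = 5/1287, sgn -1
B: Δ = 4!·4!·4!/13! = 1/450450; Racah Σ t=0..2: t=0:+1/2304 t=1:−1/216 t=2:+1/384 = -11/6912; ⇒ 3j(4 4 4; 0 -2 2)² = 11/1638, sgn -1
I_A²/I_B² = (5/1287)/(11/1638) = 70/121

70/121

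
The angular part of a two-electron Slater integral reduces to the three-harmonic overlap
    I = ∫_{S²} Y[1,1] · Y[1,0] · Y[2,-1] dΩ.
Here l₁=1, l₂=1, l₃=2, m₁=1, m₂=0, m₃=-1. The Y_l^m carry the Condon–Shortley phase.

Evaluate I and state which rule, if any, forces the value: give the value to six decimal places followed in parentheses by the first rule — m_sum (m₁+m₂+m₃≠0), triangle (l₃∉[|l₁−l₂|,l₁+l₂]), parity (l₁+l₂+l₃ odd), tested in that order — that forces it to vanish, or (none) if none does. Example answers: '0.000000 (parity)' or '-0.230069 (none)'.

m-sum 0 ✓  L=4 even ✓  0≤2≤2 ✓
Π(2lᵢ+1) = 3×3×5 = 45
triangle coeff Δ(1,1,2) = 1/30
Σ_t [0,0]: t=0:+1/1 = 1/1
(3j)²=2/15 [(1 1 2; 0 0 0)], sign=+1
Σ_t [0,0]: t=0:+1/2 = 1/2
(3j)²=1/10 [(1 1 2; 1 0 -1)], sign=-1
⇒ 4πI² = 3/5
I = (-1)√(3/5/(4π)) = -0.21850969
No selection rule forces the value: the integral is nonzero (none).

-0.218510 (none)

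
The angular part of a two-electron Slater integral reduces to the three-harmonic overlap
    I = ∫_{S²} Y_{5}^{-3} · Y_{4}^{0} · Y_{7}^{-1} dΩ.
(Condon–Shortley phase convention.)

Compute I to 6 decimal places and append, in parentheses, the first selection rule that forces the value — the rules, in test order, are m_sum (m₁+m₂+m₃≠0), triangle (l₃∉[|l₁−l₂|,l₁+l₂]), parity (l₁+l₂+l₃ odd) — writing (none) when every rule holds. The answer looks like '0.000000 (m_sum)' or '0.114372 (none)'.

m-sum = -3 + 0 − 1 = -4 ≠ 0 ⇒ I = 0

0.000000 (m_sum)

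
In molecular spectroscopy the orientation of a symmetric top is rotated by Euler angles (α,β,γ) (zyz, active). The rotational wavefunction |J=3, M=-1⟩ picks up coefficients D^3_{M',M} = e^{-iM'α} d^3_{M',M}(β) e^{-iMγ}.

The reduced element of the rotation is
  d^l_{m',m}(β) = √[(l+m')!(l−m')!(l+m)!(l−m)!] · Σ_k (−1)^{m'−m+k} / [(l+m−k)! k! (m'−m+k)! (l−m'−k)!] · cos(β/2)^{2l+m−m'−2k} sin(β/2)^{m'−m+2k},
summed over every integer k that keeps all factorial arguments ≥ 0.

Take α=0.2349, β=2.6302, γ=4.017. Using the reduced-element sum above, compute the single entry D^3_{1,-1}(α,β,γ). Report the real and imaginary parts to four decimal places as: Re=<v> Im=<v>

Re=-0.3165 Im=-0.2359

Split into d^3_{1,-1}(β=2.6302) × two z-phases.
With c≡cos(β/2)=0.252919 and s≡sin(β/2)=0.967487, N=[24·2·2·24]^{1/2}=48.000000
k: max(0,(-1)−(1))=0 … min(3+(-1),3−(1))=2
  k=0: (−1)^2·48.0000/(8)·0.2529^4·0.9675^2 = +0.022981
  k=1: (−1)^3·48.0000/(6)·0.2529^2·0.9675^4 = -0.448368
  k=2: (−1)^4·48.0000/(48)·0.2529^0·0.9675^6 = +0.820110
d^3_{1,-1}(2.6302) = +0.022981 -0.448368 +0.820110 = +0.394723
D = (+0.972538-0.232746i)·(+0.394723)·(-0.640684-0.767805i) = -0.316486-0.235887i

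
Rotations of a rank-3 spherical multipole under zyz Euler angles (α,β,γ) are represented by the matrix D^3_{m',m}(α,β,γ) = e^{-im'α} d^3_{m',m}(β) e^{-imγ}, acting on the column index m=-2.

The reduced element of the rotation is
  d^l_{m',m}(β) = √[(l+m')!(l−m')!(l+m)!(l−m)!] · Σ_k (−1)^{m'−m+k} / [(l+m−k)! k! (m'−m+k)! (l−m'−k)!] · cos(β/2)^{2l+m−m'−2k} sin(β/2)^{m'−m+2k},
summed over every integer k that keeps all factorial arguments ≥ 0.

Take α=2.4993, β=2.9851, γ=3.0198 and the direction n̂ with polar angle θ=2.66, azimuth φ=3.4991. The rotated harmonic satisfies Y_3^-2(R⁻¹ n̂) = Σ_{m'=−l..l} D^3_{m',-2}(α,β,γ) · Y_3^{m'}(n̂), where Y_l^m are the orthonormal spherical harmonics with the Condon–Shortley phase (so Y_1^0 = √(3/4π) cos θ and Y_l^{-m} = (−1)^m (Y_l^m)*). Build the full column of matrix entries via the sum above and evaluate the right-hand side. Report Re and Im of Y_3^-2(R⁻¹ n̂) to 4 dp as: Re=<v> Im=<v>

Re=-0.1078 Im=0.1087

Need the full column D^3_{m',-2} for m'=−3..3 at α=2.4993, β=2.9851, γ=3.0198.
cos(β/2)=0.078167, sin(β/2)=0.996940
d^3_{-3,-2}: single k=1 term ⇒ +0.000007;  D = +0.000004+0.000006i
d^3_{-2,-2}: k∈[0..1] ⇒ +0.000000 -0.000186 = -0.000185;  D = -0.000008+0.000185i
d^3_{-1,-2}: k∈[0..1] ⇒ -0.000009 +0.002993 = +0.002984;  D = -0.001888+0.002311i
d^3_{0,-2}: k∈[0..1] ⇒ +0.000203 -0.033058 = -0.032855;  D = -0.031885+0.007924i
d^3_{1,-2}: k∈[0..1] ⇒ -0.002993 +0.243426 = +0.240433;  D = -0.221574-0.093343i
d^3_{2,-2}: k∈[0..1] ⇒ +0.030178 -0.981782 = -0.951604;  D = -0.480900-0.821149i
d^3_{3,-2}: single k=0 term ⇒ -0.188557;  D = -0.021167+0.187365i
Y_3^{m'}(θ=2.66,φ=3.4991) and Σ D·Y over m':
  (+0.0000+0.0000i)·(-0.0198+0.0364i)  (-0.0000+0.0002i)·(-0.1467+0.1274i)  (-0.0019+0.0023i)·(-0.4105+0.1533i)  (-0.0319+0.0079i)·(-0.3067+0.0000i)  (-0.2216-0.0933i)·(+0.4105+0.1533i)  (-0.4809-0.8211i)·(-0.1467-0.1274i)  (-0.0212+0.1874i)·(+0.0198+0.0364i)
Y_3^-2(R⁻¹ n̂) = -0.107763+0.108709i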